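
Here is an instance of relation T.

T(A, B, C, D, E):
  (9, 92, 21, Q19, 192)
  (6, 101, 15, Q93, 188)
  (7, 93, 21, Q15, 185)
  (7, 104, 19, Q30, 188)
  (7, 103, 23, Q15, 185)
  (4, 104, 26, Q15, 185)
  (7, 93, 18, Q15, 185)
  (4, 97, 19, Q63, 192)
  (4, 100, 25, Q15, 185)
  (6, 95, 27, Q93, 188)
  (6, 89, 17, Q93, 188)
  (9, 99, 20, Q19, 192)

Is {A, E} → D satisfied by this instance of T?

Yes

(A=9, E=192): 2 rows → D = Q19, Q19 ✓
(A=6, E=188): 3 rows → D = Q93, Q93, Q93 ✓
(A=7, E=185): 3 rows → D = Q15, Q15, Q15 ✓
(A=7, E=188): 1 row → D = Q30 ✓
(A=4, E=185): 2 rows → D = Q15, Q15 ✓
(A=4, E=192): 1 row → D = Q63 ✓
Every {A, E} value is associated with a single D value, so {A, E} → D holds.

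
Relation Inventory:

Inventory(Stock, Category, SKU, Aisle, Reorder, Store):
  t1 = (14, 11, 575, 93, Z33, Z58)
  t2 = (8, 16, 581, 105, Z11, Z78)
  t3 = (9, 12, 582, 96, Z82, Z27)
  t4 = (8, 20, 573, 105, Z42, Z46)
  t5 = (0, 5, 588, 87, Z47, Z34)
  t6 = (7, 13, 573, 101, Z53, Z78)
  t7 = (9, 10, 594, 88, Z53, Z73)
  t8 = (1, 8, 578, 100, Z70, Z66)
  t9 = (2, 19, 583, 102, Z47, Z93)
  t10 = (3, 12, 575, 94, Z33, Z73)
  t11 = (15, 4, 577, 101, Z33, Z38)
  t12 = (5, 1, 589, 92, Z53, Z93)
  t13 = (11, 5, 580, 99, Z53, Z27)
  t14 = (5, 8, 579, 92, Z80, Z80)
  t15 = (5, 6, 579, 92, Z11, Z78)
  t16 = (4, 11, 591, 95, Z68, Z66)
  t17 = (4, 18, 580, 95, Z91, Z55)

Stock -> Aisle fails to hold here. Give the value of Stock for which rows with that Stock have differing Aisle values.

9

Stock=14: row 1 → Aisle = 93 ✓
Stock=8: rows 2, 4 → Aisle = 105, 105 ✓
Stock=9: rows 3, 7 → Aisle takes values {96, 88} — violation
Stock=0: row 5 → Aisle = 87 ✓
Stock=7: row 6 → Aisle = 101 ✓
Stock=1: row 8 → Aisle = 100 ✓
Stock=2: row 9 → Aisle = 102 ✓
Stock=3: row 10 → Aisle = 94 ✓
Stock=15: row 11 → Aisle = 101 ✓
Stock=5: rows 12, 14, 15 → Aisle = 92, 92, 92 ✓
Stock=11: row 13 → Aisle = 99 ✓
Stock=4: rows 16, 17 → Aisle = 95, 95 ✓
The only Stock value with inconsistent Aisle is Stock=9.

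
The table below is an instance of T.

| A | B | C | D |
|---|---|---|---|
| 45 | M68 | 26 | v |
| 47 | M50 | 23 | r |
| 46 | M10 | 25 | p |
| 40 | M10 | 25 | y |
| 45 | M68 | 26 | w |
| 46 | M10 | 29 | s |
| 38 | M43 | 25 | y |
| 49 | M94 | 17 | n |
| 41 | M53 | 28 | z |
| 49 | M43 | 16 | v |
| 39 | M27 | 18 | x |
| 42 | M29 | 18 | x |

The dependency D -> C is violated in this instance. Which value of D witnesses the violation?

v

D=v: 2 rows → C takes values {26, 16} — violation
D=r: 1 row → C = 23 ✓
D=p: 1 row → C = 25 ✓
D=y: 2 rows → C = 25, 25 ✓
D=w: 1 row → C = 26 ✓
D=s: 1 row → C = 29 ✓
D=n: 1 row → C = 17 ✓
D=z: 1 row → C = 28 ✓
D=x: 2 rows → C = 18, 18 ✓
The only D value with inconsistent C is D=v.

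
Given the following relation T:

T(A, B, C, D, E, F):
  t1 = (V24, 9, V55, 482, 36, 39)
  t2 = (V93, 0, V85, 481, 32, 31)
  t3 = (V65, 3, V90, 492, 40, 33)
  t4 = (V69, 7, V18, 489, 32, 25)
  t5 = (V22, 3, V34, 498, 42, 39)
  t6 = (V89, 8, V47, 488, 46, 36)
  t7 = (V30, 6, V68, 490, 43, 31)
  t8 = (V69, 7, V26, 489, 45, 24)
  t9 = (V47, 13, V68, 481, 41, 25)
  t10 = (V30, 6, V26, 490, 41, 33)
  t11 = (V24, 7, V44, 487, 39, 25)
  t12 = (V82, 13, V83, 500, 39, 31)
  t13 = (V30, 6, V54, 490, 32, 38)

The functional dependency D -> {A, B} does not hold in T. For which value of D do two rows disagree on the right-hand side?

D=482: row 1 → {A,B} = (V24, 9) ✓
D=481: rows 2, 9 → {A,B} takes values {(V93, 0), (V47, 13)} — violation
D=492: row 3 → {A,B} = (V65, 3) ✓
D=489: rows 4, 8 → {A,B} = (V69, 7), (V69, 7) ✓
D=498: row 5 → {A,B} = (V22, 3) ✓
D=488: row 6 → {A,B} = (V89, 8) ✓
D=490: rows 7, 10, 13 → {A,B} = (V30, 6), (V30, 6), (V30, 6) ✓
D=487: row 11 → {A,B} = (V24, 7) ✓
D=500: row 12 → {A,B} = (V82, 13) ✓
The only D value with inconsistent RHS is D=481.

481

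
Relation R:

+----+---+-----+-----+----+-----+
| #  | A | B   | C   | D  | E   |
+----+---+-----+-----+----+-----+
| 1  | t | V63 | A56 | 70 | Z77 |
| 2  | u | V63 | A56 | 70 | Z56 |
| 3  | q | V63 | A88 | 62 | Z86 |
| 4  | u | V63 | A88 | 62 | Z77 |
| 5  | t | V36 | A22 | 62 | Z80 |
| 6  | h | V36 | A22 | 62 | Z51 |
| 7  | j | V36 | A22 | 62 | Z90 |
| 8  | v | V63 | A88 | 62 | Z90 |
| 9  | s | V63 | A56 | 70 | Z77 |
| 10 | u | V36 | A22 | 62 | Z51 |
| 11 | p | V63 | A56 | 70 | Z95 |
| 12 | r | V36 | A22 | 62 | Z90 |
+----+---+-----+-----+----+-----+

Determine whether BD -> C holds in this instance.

(B=V63, D=70): rows 1, 2, 9, 11 → C = A56, A56, A56, A56 ✓
(B=V63, D=62): rows 3, 4, 8 → C = A88, A88, A88 ✓
(B=V36, D=62): rows 5, 6, 7, 10, 12 → C = A22, A22, A22, A22, A22 ✓
Every BD value is associated with a single C value, so BD -> C holds.

Yes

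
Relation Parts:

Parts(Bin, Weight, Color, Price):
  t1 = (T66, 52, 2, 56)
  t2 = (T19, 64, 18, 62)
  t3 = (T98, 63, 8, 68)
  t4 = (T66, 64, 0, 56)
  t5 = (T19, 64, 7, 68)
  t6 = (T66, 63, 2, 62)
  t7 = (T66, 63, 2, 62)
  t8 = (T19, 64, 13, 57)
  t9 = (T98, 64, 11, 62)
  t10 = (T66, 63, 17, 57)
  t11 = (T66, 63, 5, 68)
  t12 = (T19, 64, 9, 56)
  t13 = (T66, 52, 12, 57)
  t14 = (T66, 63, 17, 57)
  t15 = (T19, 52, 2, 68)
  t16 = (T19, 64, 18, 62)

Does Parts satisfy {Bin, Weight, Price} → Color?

(Bin=T66, Weight=52, Price=56): row 1 → Color = 2 ✓
(Bin=T19, Weight=64, Price=62): rows 2, 16 → Color = 18, 18 ✓
(Bin=T98, Weight=63, Price=68): row 3 → Color = 8 ✓
(Bin=T66, Weight=64, Price=56): row 4 → Color = 0 ✓
(Bin=T19, Weight=64, Price=68): row 5 → Color = 7 ✓
(Bin=T66, Weight=63, Price=62): rows 6, 7 → Color = 2, 2 ✓
(Bin=T19, Weight=64, Price=57): row 8 → Color = 13 ✓
(Bin=T98, Weight=64, Price=62): row 9 → Color = 11 ✓
(Bin=T66, Weight=63, Price=57): rows 10, 14 → Color = 17, 17 ✓
(Bin=T66, Weight=63, Price=68): row 11 → Color = 5 ✓
(Bin=T19, Weight=64, Price=56): row 12 → Color = 9 ✓
(Bin=T66, Weight=52, Price=57): row 13 → Color = 12 ✓
(Bin=T19, Weight=52, Price=68): row 15 → Color = 2 ✓
Every {Bin, Weight, Price} value is associated with a single Color value, so {Bin, Weight, Price} → Color holds.

Yes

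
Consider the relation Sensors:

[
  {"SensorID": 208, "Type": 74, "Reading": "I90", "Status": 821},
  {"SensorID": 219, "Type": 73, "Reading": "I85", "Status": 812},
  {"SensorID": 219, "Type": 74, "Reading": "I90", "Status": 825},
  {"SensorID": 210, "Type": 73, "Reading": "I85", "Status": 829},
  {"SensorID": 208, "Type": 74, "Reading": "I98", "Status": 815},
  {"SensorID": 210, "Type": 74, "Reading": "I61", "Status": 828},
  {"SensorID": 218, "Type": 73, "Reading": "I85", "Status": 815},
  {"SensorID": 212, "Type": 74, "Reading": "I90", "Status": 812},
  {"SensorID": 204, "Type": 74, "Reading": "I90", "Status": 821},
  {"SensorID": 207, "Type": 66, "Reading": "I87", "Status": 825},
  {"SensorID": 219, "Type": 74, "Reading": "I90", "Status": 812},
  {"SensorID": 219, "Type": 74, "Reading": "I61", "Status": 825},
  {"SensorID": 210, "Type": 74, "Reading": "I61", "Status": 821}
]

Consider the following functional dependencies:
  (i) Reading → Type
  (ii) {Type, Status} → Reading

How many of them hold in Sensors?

1

(i) Reading → Type: every LHS value maps to a single RHS value — holds.
(ii) {Type, Status} → Reading: (Type=74, Status=821): 3 rows → Reading takes values {I90, I61} — violation; (Type=74, Status=825): 2 rows → Reading takes values {I90, I61} — violation — fails.
1 of the 2 dependencies holds.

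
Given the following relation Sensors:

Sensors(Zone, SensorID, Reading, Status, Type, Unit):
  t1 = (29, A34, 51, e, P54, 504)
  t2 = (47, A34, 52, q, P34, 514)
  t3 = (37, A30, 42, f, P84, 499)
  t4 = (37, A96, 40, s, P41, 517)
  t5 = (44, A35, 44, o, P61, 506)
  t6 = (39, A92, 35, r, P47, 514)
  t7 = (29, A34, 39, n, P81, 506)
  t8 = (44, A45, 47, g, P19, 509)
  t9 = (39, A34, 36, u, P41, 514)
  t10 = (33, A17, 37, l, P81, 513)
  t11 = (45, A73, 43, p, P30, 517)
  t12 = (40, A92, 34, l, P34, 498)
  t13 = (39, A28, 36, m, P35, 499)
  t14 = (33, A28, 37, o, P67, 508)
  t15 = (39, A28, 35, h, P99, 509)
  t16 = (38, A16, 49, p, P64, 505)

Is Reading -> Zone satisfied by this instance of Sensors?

Yes

Reading=51: row 1 → Zone = 29 ✓
Reading=52: row 2 → Zone = 47 ✓
Reading=42: row 3 → Zone = 37 ✓
Reading=40: row 4 → Zone = 37 ✓
Reading=44: row 5 → Zone = 44 ✓
Reading=35: rows 6, 15 → Zone = 39, 39 ✓
Reading=39: row 7 → Zone = 29 ✓
Reading=47: row 8 → Zone = 44 ✓
Reading=36: rows 9, 13 → Zone = 39, 39 ✓
Reading=37: rows 10, 14 → Zone = 33, 33 ✓
Reading=43: row 11 → Zone = 45 ✓
Reading=34: row 12 → Zone = 40 ✓
Reading=49: row 16 → Zone = 38 ✓
Every Reading value is associated with a single Zone value, so Reading -> Zone holds.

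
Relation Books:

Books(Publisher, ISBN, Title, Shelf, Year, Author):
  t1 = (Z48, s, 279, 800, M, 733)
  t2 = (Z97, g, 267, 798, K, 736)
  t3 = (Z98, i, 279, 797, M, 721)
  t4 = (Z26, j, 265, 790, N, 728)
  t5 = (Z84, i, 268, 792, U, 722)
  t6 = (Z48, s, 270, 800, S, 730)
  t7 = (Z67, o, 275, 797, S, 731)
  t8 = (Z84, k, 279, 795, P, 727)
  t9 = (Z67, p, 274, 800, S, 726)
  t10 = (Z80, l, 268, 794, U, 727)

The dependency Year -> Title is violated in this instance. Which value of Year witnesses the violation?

S

Year=M: rows 1, 3 → Title = 279, 279 ✓
Year=K: row 2 → Title = 267 ✓
Year=N: row 4 → Title = 265 ✓
Year=U: rows 5, 10 → Title = 268, 268 ✓
Year=S: rows 6, 7, 9 → Title takes values {270, 275, 274} — violation
Year=P: row 8 → Title = 279 ✓
The only Year value with inconsistent Title is Year=S.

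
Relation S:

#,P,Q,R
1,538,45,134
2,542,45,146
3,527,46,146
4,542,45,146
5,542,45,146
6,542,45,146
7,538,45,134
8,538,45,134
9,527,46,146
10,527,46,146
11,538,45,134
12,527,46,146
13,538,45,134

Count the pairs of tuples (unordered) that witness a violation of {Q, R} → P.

0

(Q=45, R=134): all 5 rows agree on P — 0 pairs.
(Q=45, R=146): all 4 rows agree on P — 0 pairs.
(Q=46, R=146): all 4 rows agree on P — 0 pairs.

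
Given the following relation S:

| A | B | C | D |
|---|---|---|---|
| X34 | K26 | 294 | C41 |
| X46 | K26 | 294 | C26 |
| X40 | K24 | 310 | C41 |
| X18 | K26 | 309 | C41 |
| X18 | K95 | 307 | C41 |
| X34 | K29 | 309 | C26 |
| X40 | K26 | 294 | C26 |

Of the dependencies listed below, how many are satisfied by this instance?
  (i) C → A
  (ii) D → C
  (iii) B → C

0

(i) C → A: C=294: 3 rows → A takes values {X34, X46, X40} — violation; C=309: 2 rows → A takes values {X18, X34} — violation — fails.
(ii) D → C: D=C41: 4 rows → C takes values {294, 310, 309, 307} — violation; D=C26: 3 rows → C takes values {294, 309} — violation — fails.
(iii) B → C: B=K26: 4 rows → C takes values {294, 309} — violation — fails.
None of the 3 dependencies hold.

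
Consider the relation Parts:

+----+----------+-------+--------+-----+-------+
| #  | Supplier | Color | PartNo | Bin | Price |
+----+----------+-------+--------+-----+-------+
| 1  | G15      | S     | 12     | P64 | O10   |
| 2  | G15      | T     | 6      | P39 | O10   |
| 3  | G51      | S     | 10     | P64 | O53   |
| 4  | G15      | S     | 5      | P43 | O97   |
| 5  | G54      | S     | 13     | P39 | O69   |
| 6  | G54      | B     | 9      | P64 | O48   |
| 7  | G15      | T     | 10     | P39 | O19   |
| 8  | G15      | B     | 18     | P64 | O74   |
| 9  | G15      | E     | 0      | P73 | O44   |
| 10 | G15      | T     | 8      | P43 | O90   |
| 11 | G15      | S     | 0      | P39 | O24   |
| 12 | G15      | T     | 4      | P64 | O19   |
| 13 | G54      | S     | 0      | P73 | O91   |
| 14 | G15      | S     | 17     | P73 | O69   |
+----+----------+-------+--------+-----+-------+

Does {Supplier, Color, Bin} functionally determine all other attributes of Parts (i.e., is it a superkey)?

Rows 2 and 7 have the same {Supplier, Color, Bin} value (Supplier=G15, Color=T, Bin=P39) but are distinct tuples, so {Supplier, Color, Bin} does not determine every attribute — not a superkey.

No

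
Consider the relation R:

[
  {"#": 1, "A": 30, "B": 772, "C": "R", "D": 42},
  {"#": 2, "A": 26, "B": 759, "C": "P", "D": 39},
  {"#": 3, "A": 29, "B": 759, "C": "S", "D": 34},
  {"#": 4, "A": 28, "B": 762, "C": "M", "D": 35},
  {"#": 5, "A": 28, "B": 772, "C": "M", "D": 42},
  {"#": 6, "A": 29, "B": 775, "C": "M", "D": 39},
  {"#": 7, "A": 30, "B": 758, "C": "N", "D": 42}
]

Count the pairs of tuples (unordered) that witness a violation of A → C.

2

A=30: violating pairs (1,7) — 1 pair.
A=29: violating pairs (3,6) — 1 pair.
A=28: all 2 rows agree on C — 0 pairs.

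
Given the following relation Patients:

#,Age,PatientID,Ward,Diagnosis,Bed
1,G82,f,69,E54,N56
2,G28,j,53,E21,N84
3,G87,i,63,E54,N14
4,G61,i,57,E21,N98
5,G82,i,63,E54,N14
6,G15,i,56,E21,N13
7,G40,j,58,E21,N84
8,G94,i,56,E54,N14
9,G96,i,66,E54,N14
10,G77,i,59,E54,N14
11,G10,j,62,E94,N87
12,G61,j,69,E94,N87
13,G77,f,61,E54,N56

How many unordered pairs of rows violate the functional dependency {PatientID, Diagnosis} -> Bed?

(PatientID=f, Diagnosis=E54): all 2 rows agree on Bed — 0 pairs.
(PatientID=j, Diagnosis=E21): all 2 rows agree on Bed — 0 pairs.
(PatientID=i, Diagnosis=E54): all 5 rows agree on Bed — 0 pairs.
(PatientID=i, Diagnosis=E21): violating pairs (4,6) — 1 pair.
(PatientID=j, Diagnosis=E94): all 2 rows agree on Bed — 0 pairs.

1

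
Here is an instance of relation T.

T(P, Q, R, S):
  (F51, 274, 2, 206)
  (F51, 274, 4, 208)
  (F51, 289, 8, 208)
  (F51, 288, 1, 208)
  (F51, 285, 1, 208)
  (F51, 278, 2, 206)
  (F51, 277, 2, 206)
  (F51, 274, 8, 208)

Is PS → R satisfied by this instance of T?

(P=F51, S=206): 3 rows → R = 2, 2, 2 ✓
(P=F51, S=208): 5 rows → R takes values {4, 8, 1} — violation
Two rows agree on PS but differ on R, so PS → R does not hold.

No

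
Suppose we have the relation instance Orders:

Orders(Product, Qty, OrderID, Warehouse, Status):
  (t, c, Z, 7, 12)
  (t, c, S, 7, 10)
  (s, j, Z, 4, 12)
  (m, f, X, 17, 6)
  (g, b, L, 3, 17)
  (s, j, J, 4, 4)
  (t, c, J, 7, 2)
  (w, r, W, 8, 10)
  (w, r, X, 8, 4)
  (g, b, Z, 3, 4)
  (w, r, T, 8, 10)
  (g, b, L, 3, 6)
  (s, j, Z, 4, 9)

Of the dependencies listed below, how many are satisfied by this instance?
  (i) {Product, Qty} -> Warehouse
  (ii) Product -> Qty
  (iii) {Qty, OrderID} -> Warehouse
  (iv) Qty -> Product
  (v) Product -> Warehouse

5

(i) {Product, Qty} -> Warehouse: every LHS value maps to a single RHS value — holds.
(ii) Product -> Qty: every LHS value maps to a single RHS value — holds.
(iii) {Qty, OrderID} -> Warehouse: every LHS value maps to a single RHS value — holds.
(iv) Qty -> Product: every LHS value maps to a single RHS value — holds.
(v) Product -> Warehouse: every LHS value maps to a single RHS value — holds.
5 of the 5 dependencies hold.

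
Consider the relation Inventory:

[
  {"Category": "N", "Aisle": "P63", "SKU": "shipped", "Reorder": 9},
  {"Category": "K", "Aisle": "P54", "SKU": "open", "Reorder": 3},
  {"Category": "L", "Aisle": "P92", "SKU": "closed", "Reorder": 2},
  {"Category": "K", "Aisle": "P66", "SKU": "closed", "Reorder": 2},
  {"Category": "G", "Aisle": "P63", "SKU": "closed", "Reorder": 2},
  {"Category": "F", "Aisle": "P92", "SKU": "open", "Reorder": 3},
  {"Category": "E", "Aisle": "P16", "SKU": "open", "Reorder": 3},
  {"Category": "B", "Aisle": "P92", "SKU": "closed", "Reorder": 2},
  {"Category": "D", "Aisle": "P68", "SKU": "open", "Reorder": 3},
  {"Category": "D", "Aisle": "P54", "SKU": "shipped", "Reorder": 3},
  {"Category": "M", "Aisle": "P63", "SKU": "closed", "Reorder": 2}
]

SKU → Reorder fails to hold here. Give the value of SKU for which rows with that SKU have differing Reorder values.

SKU=shipped: 2 rows → Reorder takes values {9, 3} — violation
SKU=open: 4 rows → Reorder = 3, 3, 3, 3 ✓
SKU=closed: 5 rows → Reorder = 2, 2, 2, 2, 2 ✓
The only SKU value with inconsistent Reorder is SKU=shipped.

shipped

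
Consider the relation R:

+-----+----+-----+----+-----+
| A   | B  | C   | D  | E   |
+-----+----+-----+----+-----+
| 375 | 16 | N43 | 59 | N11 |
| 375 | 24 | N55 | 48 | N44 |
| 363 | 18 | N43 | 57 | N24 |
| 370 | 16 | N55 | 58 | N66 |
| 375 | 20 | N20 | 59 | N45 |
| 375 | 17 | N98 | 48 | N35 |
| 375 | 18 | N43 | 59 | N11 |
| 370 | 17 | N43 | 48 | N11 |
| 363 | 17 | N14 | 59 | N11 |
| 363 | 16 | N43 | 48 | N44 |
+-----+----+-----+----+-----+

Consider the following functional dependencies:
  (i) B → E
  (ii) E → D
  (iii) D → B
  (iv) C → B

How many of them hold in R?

(i) B → E: B=16: 3 rows → E takes values {N11, N66, N44} — violation; B=18: 2 rows → E takes values {N24, N11} — violation; B=17: 3 rows → E takes values {N35, N11} — violation — fails.
(ii) E → D: E=N11: 4 rows → D takes values {59, 48} — violation — fails.
(iii) D → B: D=59: 4 rows → B takes values {16, 20, 18, 17} — violation; D=48: 4 rows → B takes values {24, 17, 16} — violation — fails.
(iv) C → B: C=N43: 5 rows → B takes values {16, 18, 17} — violation; C=N55: 2 rows → B takes values {24, 16} — violation — fails.
None of the 4 dependencies hold.

0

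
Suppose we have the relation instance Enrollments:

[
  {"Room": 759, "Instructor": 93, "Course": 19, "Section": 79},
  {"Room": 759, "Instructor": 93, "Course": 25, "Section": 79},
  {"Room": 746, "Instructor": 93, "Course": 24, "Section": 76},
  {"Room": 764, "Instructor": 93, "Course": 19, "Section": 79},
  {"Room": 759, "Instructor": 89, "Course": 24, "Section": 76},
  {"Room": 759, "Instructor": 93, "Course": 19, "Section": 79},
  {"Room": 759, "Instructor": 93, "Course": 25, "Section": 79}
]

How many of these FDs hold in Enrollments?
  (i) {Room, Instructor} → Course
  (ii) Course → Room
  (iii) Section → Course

(i) {Room, Instructor} → Course: (Room=759, Instructor=93): 4 rows → Course takes values {19, 25} — violation — fails.
(ii) Course → Room: Course=19: 3 rows → Room takes values {759, 764} — violation; Course=24: 2 rows → Room takes values {746, 759} — violation — fails.
(iii) Section → Course: Section=79: 5 rows → Course takes values {19, 25} — violation — fails.
None of the 3 dependencies hold.

0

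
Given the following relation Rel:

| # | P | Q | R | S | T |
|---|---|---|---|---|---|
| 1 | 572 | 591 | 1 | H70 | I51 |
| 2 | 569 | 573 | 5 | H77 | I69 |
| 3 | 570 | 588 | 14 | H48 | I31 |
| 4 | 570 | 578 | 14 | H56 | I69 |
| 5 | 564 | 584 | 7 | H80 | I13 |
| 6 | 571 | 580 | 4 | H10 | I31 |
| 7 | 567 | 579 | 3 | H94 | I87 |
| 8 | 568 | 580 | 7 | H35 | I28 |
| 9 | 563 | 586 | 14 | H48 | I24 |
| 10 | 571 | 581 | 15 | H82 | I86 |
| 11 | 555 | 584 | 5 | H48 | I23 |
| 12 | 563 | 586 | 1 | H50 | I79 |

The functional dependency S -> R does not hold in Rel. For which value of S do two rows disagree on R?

S=H70: row 1 → R = 1 ✓
S=H77: row 2 → R = 5 ✓
S=H48: rows 3, 9, 11 → R takes values {14, 5} — violation
S=H56: row 4 → R = 14 ✓
S=H80: row 5 → R = 7 ✓
S=H10: row 6 → R = 4 ✓
S=H94: row 7 → R = 3 ✓
S=H35: row 8 → R = 7 ✓
S=H82: row 10 → R = 15 ✓
S=H50: row 12 → R = 1 ✓
The only S value with inconsistent R is S=H48.

H48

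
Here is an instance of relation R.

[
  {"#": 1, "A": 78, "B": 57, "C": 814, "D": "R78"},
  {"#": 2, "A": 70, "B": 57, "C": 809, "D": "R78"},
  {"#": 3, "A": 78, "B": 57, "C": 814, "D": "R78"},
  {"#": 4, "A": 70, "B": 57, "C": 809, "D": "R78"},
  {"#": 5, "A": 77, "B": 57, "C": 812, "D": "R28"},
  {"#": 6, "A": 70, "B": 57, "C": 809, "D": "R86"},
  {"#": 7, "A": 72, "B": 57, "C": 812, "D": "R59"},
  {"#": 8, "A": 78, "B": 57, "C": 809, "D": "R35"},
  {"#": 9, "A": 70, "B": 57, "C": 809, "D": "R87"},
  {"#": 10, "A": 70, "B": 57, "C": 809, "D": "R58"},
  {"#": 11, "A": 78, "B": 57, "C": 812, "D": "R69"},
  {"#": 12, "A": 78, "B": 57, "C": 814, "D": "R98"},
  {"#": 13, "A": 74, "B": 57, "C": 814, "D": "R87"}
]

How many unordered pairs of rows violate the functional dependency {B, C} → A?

11

(B=57, C=814): violating pairs (1,13), (3,13), (12,13) — 3 pairs.
(B=57, C=809): violating pairs (2,8), (4,8), (6,8), (8,9), (8,10) — 5 pairs.
(B=57, C=812): violating pairs (5,7), (5,11), (7,11) — 3 pairs.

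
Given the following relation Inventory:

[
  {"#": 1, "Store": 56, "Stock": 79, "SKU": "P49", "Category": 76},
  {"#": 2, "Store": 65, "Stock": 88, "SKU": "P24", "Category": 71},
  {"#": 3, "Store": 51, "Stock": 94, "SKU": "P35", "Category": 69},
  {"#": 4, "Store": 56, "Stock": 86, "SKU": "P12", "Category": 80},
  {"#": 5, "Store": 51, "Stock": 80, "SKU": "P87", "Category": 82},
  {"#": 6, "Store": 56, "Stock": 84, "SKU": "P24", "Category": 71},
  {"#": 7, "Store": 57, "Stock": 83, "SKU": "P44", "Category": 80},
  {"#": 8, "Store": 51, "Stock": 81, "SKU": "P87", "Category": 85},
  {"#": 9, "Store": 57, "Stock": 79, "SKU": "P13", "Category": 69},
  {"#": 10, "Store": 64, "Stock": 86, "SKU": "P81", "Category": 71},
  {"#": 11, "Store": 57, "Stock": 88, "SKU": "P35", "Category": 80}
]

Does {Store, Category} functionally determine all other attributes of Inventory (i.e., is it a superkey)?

No

Rows 7 and 11 have the same {Store, Category} value (Store=57, Category=80) but are distinct tuples, so {Store, Category} does not determine every attribute — not a superkey.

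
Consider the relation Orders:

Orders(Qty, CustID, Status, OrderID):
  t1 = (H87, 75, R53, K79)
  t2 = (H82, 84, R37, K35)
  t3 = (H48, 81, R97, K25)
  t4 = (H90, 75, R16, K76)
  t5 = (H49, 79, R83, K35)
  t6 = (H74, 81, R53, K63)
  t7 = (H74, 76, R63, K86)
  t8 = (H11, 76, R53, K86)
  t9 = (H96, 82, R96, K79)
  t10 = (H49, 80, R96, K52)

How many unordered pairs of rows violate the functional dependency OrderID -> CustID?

2

OrderID=K79: violating pairs (1,9) — 1 pair.
OrderID=K35: violating pairs (2,5) — 1 pair.
OrderID=K86: all 2 rows agree on CustID — 0 pairs.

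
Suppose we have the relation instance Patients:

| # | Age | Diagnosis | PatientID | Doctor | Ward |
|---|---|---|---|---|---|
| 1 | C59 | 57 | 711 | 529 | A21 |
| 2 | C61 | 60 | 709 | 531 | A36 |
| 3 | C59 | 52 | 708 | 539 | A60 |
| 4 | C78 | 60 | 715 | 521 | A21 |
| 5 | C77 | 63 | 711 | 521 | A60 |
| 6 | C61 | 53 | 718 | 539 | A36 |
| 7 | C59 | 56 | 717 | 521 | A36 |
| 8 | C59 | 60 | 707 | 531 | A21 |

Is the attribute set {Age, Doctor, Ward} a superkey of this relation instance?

Yes

All 8 rows have distinct {Age, Doctor, Ward} values, so {Age, Doctor, Ward} → (all attributes) holds and {Age, Doctor, Ward} is a superkey.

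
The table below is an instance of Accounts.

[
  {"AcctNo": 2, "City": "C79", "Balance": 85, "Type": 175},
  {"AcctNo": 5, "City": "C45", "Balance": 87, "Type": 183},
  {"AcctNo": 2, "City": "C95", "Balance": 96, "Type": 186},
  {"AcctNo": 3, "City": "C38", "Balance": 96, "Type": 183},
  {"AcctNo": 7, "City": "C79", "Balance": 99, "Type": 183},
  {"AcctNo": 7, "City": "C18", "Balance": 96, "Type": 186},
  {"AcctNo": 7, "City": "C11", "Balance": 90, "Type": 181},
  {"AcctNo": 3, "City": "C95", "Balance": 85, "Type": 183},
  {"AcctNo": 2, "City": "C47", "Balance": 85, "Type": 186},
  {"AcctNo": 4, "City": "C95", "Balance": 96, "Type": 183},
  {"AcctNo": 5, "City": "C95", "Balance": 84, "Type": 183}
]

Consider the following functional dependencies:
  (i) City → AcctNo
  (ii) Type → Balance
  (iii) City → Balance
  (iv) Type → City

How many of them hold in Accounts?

0

(i) City → AcctNo: City=C79: 2 rows → AcctNo takes values {2, 7} — violation; City=C95: 4 rows → AcctNo takes values {2, 3, 4, 5} — violation — fails.
(ii) Type → Balance: Type=183: 6 rows → Balance takes values {87, 96, 99, 85, 84} — violation; Type=186: 3 rows → Balance takes values {96, 85} — violation — fails.
(iii) City → Balance: City=C79: 2 rows → Balance takes values {85, 99} — violation; City=C95: 4 rows → Balance takes values {96, 85, 84} — violation — fails.
(iv) Type → City: Type=183: 6 rows → City takes values {C45, C38, C79, C95} — violation; Type=186: 3 rows → City takes values {C95, C18, C47} — violation — fails.
None of the 4 dependencies hold.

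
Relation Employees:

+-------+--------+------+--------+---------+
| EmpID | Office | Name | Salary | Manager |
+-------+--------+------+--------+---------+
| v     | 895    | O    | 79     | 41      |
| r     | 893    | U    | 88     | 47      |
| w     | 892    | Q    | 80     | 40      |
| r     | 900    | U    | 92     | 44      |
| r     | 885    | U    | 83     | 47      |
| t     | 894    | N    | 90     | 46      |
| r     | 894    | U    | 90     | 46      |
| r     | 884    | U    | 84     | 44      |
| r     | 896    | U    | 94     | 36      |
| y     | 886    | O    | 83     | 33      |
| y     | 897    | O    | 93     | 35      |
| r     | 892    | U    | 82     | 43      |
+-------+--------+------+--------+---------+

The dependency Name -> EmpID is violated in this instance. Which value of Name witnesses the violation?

Name=O: 3 rows → EmpID takes values {v, y} — violation
Name=U: 7 rows → EmpID = r, r, r, r, r, r, r ✓
Name=Q: 1 row → EmpID = w ✓
Name=N: 1 row → EmpID = t ✓
The only Name value with inconsistent EmpID is Name=O.

O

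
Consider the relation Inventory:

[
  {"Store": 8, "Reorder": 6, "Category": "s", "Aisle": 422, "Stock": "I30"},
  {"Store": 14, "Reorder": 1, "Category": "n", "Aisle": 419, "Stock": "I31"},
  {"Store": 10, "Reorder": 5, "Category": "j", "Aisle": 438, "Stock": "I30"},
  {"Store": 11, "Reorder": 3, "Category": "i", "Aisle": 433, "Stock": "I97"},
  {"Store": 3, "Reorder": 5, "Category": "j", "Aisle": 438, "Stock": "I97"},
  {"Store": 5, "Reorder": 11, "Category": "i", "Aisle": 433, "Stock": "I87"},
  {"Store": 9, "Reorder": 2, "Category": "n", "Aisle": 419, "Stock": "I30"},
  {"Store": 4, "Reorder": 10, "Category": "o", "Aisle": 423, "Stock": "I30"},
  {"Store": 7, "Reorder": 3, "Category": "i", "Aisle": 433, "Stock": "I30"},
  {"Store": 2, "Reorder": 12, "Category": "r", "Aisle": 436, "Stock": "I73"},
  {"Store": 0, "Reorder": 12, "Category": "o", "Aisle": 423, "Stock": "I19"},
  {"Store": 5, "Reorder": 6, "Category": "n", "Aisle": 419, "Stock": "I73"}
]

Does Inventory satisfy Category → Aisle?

Category=s: 1 row → Aisle = 422 ✓
Category=n: 3 rows → Aisle = 419, 419, 419 ✓
Category=j: 2 rows → Aisle = 438, 438 ✓
Category=i: 3 rows → Aisle = 433, 433, 433 ✓
Category=o: 2 rows → Aisle = 423, 423 ✓
Category=r: 1 row → Aisle = 436 ✓
Every Category value is associated with a single Aisle value, so Category → Aisle holds.

Yes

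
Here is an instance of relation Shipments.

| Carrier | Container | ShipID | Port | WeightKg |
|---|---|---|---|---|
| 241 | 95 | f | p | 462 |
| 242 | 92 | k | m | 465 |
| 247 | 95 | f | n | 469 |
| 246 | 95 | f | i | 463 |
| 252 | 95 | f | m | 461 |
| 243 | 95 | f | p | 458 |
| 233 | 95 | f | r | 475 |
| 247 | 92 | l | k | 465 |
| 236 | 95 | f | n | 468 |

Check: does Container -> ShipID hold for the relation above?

No

Container=95: 7 rows → ShipID = f, f, f, f, f, f, f ✓
Container=92: 2 rows → ShipID takes values {k, l} — violation
Two rows agree on Container but differ on ShipID, so Container -> ShipID does not hold.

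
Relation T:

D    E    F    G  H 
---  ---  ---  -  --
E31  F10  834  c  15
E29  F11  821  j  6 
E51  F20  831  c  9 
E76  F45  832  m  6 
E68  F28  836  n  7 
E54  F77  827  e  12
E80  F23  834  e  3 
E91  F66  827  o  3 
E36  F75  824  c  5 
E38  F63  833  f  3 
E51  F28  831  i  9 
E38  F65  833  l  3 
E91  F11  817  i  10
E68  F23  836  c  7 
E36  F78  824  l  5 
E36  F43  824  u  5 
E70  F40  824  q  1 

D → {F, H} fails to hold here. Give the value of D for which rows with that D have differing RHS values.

E91

D=E31: 1 row → {F,H} = (834, 15) ✓
D=E29: 1 row → {F,H} = (821, 6) ✓
D=E51: 2 rows → {F,H} = (831, 9), (831, 9) ✓
D=E76: 1 row → {F,H} = (832, 6) ✓
D=E68: 2 rows → {F,H} = (836, 7), (836, 7) ✓
D=E54: 1 row → {F,H} = (827, 12) ✓
D=E80: 1 row → {F,H} = (834, 3) ✓
D=E91: 2 rows → {F,H} takes values {(827, 3), (817, 10)} — violation
D=E36: 3 rows → {F,H} = (824, 5), (824, 5), (824, 5) ✓
D=E38: 2 rows → {F,H} = (833, 3), (833, 3) ✓
D=E70: 1 row → {F,H} = (824, 1) ✓
The only D value with inconsistent RHS is D=E91.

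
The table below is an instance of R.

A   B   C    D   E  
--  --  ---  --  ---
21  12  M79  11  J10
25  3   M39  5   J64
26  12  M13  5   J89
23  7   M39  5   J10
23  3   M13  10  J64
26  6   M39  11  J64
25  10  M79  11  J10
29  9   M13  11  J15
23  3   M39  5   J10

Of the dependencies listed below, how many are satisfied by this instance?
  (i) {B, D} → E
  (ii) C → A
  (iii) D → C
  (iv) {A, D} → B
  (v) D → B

(i) {B, D} → E: (B=3, D=5): 2 rows → E takes values {J64, J10} — violation — fails.
(ii) C → A: C=M79: 2 rows → A takes values {21, 25} — violation; C=M39: 4 rows → A takes values {25, 23, 26} — violation; C=M13: 3 rows → A takes values {26, 23, 29} — violation — fails.
(iii) D → C: D=11: 4 rows → C takes values {M79, M39, M13} — violation; D=5: 4 rows → C takes values {M39, M13} — violation — fails.
(iv) {A, D} → B: (A=23, D=5): 2 rows → B takes values {7, 3} — violation — fails.
(v) D → B: D=11: 4 rows → B takes values {12, 6, 10, 9} — violation; D=5: 4 rows → B takes values {3, 12, 7} — violation — fails.
None of the 5 dependencies hold.

0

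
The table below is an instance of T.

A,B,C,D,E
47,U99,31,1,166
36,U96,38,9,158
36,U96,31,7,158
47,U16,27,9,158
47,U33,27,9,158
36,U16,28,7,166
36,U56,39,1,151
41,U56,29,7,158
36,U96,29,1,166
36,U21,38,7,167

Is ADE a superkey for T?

Two distinct rows share (A=47, D=9, E=158), so ADE does not determine every attribute — not a superkey.

No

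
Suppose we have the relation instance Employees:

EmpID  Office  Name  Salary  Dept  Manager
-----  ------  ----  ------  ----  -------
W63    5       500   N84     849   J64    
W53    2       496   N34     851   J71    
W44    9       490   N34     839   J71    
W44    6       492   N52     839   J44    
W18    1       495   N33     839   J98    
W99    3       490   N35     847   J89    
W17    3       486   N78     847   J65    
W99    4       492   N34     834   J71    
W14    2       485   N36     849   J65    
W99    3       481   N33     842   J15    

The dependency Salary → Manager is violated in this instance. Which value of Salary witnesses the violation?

N33

Salary=N84: 1 row → Manager = J64 ✓
Salary=N34: 3 rows → Manager = J71, J71, J71 ✓
Salary=N52: 1 row → Manager = J44 ✓
Salary=N33: 2 rows → Manager takes values {J98, J15} — violation
Salary=N35: 1 row → Manager = J89 ✓
Salary=N78: 1 row → Manager = J65 ✓
Salary=N36: 1 row → Manager = J65 ✓
The only Salary value with inconsistent Manager is Salary=N33.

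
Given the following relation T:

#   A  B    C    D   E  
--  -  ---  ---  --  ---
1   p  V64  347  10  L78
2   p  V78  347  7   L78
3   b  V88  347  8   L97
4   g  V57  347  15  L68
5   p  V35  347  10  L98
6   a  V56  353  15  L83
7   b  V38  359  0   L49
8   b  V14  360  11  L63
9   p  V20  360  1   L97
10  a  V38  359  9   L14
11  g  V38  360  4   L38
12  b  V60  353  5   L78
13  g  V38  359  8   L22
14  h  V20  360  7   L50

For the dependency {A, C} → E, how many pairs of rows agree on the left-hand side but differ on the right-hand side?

(A=p, C=347): violating pairs (1,5), (2,5) — 2 pairs.

2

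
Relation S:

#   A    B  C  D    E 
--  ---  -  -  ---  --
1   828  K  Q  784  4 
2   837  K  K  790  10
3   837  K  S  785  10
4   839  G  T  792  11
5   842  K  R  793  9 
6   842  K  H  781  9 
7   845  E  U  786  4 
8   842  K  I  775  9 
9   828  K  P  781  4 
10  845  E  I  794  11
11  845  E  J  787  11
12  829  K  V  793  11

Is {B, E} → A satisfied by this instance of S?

(B=K, E=4): rows 1, 9 → A = 828, 828 ✓
(B=K, E=10): rows 2, 3 → A = 837, 837 ✓
(B=G, E=11): row 4 → A = 839 ✓
(B=K, E=9): rows 5, 6, 8 → A = 842, 842, 842 ✓
(B=E, E=4): row 7 → A = 845 ✓
(B=E, E=11): rows 10, 11 → A = 845, 845 ✓
(B=K, E=11): row 12 → A = 829 ✓
Every {B, E} value is associated with a single A value, so {B, E} → A holds.

Yes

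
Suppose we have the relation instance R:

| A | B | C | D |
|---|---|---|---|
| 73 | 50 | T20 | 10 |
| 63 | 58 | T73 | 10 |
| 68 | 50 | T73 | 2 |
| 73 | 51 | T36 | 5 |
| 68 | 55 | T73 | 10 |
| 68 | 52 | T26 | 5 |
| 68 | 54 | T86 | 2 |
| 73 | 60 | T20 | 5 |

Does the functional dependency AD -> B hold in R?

No

(A=73, D=10): 1 row → B = 50 ✓
(A=63, D=10): 1 row → B = 58 ✓
(A=68, D=2): 2 rows → B takes values {50, 54} — violation
(A=73, D=5): 2 rows → B takes values {51, 60} — violation
(A=68, D=10): 1 row → B = 55 ✓
(A=68, D=5): 1 row → B = 52 ✓
Two rows agree on AD but differ on B, so AD -> B does not hold.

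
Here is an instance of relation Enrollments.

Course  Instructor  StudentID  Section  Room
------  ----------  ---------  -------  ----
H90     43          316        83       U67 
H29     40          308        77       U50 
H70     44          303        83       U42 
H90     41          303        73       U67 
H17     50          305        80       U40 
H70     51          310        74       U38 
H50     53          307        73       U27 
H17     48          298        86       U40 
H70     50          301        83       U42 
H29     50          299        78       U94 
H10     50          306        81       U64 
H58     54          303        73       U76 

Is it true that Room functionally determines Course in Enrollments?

Room=U67: 2 rows → Course = H90, H90 ✓
Room=U50: 1 row → Course = H29 ✓
Room=U42: 2 rows → Course = H70, H70 ✓
Room=U40: 2 rows → Course = H17, H17 ✓
Room=U38: 1 row → Course = H70 ✓
Room=U27: 1 row → Course = H50 ✓
Room=U94: 1 row → Course = H29 ✓
Room=U64: 1 row → Course = H10 ✓
Room=U76: 1 row → Course = H58 ✓
Every Room value is associated with a single Course value, so Room → Course holds.

Yes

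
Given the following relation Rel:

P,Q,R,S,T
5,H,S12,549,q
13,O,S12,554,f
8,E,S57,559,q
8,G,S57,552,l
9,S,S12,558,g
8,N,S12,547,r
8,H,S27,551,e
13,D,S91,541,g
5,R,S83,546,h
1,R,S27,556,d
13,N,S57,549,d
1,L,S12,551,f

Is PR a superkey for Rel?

Two distinct rows share (P=8, R=S57), so PR does not determine every attribute — not a superkey.

No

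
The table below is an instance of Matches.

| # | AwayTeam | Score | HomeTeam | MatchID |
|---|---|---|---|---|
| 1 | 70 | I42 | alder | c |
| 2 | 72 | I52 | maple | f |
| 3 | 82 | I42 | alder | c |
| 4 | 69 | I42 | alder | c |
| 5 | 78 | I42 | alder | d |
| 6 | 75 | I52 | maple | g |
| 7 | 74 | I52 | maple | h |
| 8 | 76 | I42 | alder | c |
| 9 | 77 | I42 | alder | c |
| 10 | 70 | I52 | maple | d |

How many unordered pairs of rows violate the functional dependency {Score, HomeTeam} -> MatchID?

(Score=I42, HomeTeam=alder): violating pairs (1,5), (3,5), (4,5), (5,8), (5,9) — 5 pairs.
(Score=I52, HomeTeam=maple): violating pairs (2,6), (2,7), (2,10), (6,7), (6,10), (7,10) — 6 pairs.

11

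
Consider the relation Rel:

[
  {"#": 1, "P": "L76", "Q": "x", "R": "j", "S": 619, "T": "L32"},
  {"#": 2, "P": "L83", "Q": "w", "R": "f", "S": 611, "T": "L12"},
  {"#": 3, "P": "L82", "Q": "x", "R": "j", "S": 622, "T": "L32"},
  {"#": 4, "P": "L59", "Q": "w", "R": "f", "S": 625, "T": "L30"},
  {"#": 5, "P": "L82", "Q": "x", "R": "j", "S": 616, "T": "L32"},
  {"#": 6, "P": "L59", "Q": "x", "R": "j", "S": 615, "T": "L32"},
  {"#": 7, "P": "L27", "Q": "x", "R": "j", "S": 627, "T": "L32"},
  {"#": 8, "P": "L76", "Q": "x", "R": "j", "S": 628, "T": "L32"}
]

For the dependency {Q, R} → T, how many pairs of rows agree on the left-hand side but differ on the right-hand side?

(Q=x, R=j): all 6 rows agree on T — 0 pairs.
(Q=w, R=f): violating pairs (2,4) — 1 pair.

1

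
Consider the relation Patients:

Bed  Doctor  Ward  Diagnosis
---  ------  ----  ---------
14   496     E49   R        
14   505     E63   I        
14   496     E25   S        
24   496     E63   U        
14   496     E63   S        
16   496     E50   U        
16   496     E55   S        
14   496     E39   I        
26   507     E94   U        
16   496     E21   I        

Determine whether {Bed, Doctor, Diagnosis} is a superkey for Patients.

No

Two distinct rows share (Bed=14, Doctor=496, Diagnosis=S), so {Bed, Doctor, Diagnosis} does not determine every attribute — not a superkey.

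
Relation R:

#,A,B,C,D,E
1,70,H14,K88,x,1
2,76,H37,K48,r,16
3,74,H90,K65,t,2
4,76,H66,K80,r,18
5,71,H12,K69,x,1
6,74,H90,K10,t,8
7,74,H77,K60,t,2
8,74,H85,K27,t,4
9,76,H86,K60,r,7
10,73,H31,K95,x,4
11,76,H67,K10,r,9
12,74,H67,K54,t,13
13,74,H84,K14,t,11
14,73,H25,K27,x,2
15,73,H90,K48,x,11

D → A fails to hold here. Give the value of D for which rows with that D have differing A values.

x

D=x: rows 1, 5, 10, 14, 15 → A takes values {70, 71, 73} — violation
D=r: rows 2, 4, 9, 11 → A = 76, 76, 76, 76 ✓
D=t: rows 3, 6, 7, 8, 12, 13 → A = 74, 74, 74, 74, 74, 74 ✓
The only D value with inconsistent A is D=x.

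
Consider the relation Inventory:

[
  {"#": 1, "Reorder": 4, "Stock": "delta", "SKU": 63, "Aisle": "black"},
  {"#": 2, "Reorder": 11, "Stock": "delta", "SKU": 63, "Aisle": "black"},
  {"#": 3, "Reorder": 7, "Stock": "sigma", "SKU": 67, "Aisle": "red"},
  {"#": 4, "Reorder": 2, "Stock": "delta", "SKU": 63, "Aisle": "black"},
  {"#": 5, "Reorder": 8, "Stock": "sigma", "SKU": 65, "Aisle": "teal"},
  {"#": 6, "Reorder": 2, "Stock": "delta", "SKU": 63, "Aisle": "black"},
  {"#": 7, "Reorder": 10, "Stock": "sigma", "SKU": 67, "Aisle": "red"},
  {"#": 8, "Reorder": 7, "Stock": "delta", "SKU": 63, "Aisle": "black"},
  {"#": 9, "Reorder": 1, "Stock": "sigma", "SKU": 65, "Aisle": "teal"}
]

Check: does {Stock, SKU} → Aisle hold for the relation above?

(Stock=delta, SKU=63): rows 1, 2, 4, 6, 8 → Aisle = black, black, black, black, black ✓
(Stock=sigma, SKU=67): rows 3, 7 → Aisle = red, red ✓
(Stock=sigma, SKU=65): rows 5, 9 → Aisle = teal, teal ✓
Every {Stock, SKU} value is associated with a single Aisle value, so {Stock, SKU} → Aisle holds.

Yes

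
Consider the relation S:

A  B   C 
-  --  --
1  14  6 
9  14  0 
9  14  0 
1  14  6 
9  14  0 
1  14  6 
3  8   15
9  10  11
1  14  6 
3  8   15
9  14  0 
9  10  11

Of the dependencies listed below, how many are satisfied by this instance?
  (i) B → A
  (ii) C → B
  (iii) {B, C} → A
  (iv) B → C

(i) B → A: B=14: 8 rows → A takes values {1, 9} — violation — fails.
(ii) C → B: every LHS value maps to a single RHS value — holds.
(iii) {B, C} → A: every LHS value maps to a single RHS value — holds.
(iv) B → C: B=14: 8 rows → C takes values {6, 0} — violation — fails.
2 of the 4 dependencies hold.

2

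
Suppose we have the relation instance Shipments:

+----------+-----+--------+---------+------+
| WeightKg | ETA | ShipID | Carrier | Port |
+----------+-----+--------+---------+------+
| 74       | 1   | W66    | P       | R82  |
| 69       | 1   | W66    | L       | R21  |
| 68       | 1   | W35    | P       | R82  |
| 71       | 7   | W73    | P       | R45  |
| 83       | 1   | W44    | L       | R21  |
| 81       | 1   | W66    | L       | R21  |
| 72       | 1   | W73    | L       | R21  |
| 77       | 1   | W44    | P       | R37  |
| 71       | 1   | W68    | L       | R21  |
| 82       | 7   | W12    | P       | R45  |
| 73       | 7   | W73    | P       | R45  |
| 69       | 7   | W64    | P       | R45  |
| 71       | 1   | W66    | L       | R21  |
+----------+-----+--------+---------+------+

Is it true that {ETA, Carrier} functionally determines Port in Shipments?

(ETA=1, Carrier=P): 3 rows → Port takes values {R82, R37} — violation
(ETA=1, Carrier=L): 6 rows → Port = R21, R21, R21, R21, R21, R21 ✓
(ETA=7, Carrier=P): 4 rows → Port = R45, R45, R45, R45 ✓
Two rows agree on {ETA, Carrier} but differ on Port, so {ETA, Carrier} -> Port does not hold.

No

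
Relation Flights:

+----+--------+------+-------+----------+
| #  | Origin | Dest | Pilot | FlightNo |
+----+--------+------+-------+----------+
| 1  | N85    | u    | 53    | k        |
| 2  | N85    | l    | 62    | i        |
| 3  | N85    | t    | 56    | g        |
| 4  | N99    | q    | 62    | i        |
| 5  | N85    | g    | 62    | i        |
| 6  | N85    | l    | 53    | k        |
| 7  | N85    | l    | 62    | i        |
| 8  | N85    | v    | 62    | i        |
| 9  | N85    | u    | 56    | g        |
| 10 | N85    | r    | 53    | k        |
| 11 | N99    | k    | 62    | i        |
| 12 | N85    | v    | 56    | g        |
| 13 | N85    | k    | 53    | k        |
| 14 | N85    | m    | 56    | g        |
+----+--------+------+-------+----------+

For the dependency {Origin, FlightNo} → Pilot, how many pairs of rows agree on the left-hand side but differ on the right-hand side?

0

(Origin=N85, FlightNo=k): all 4 rows agree on Pilot — 0 pairs.
(Origin=N85, FlightNo=i): all 4 rows agree on Pilot — 0 pairs.
(Origin=N85, FlightNo=g): all 4 rows agree on Pilot — 0 pairs.
(Origin=N99, FlightNo=i): all 2 rows agree on Pilot — 0 pairs.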